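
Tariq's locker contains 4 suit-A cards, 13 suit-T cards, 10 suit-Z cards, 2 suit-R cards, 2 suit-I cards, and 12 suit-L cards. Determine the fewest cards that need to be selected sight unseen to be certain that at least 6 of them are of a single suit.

An adversary could hand out at most 5 cards per suit (suit-A, suit-R, suit-I run out sooner): 4 + 5 + 5 + 2 + 2 + 5 = 23 cards and still no suit has 6.
By pigeonhole, one more card lands in a suit already at 5, so 24 draws are enough and 23 are not.

24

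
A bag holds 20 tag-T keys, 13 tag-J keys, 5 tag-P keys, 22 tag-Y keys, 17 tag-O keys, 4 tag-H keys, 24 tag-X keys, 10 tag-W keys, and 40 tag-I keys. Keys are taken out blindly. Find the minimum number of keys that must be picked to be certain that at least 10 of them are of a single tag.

An adversary could hand out at most 9 keys per tag (tag-P, tag-H run out sooner): 9 + 9 + 5 + 9 + 9 + 4 + 9 + 9 + 9 = 72 keys and still no tag has 10.
One more key lands in a tag already at 9, so 73 draws are enough and 72 are not.

73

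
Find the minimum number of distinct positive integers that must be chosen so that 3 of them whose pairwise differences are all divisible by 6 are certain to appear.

Integers whose pairwise differences are multiples of 6 are exactly those sharing a remainder mod 6. The 6 residue classes mod 6 are the pigeonholes.
With 12 integers one could put 2 in each residue class and have no class reach 3.
The 13th integer pushes some class to 3, so 6·2 + 1 = 13.

13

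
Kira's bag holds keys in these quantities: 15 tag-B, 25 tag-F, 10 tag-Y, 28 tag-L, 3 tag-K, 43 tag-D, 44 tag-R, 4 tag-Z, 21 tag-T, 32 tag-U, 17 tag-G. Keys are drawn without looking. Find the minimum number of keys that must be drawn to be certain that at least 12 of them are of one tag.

106

By the pigeonhole principle, put each drawn key into a box by tag. The largest draw with every box below 12 takes min(count, 11) from each tag; tags with fewer than 11 contribute all they have.
Σ min(cᵢ, 11) = 11 + 11 + 10 + 11 + 3 + 11 + 11 + 4 + 11 + 11 + 11 = 105.
Draw number 105 + 1 = 106 must push one box to 12.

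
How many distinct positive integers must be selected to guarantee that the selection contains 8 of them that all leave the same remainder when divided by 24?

By pigeonhole, the 24 residue classes mod 24 are the pigeonholes.
With 168 integers one could put 7 in each residue class and have no class reach 8.
The 169th integer pushes some class to 8, so 24·7 + 1 = 169.

169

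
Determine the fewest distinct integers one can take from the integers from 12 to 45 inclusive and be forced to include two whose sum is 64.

22

Group the elements by complementary pair {x, 64−x}: {19,45}, {20,44}, {21,43}, …, giving 13 two-element pairs, the single value 32 (it cannot pair with itself since the integers are distinct), and 7 integers whose partner 64−x falls outside [12,45].
Pigeonhole: treating each of those 21 groups as a pigeonhole, one can pick one integer per group — 21 integers — with no two summing to 64.
The 22nd integer lands in an occupied pair, forcing a sum of 64.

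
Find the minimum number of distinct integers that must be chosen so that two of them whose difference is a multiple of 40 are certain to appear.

Integers whose pairwise differences are multiples of 40 are exactly those sharing a remainder mod 40. By the pigeonhole principle, the 40 residue classes mod 40 are the pigeonholes.
With 40 integers one could put 1 in each residue class and have no class reach 2.
The 41st integer pushes some class to 2, so 40·1 + 1 = 41.

41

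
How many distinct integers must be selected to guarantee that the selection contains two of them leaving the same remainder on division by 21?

22

Pigeonhole: the 21 residue classes mod 21 are the pigeonholes.
With 21 integers one could put 1 in each residue class and have no class reach 2.
The 22nd integer pushes some class to 2, so 21·1 + 1 = 22.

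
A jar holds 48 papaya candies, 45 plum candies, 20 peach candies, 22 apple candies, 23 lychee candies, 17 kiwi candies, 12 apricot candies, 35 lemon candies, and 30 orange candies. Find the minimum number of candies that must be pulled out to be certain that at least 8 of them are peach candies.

240

In the worst case for collecting peach candies, every non-peach candy comes out first.
There are 48 + 45 + 22 + 23 + 17 + 12 + 35 + 30 = 232 non-peach candies altogether.
After those, each further candy must be peach, so 232 + 8 = 240 draws guarantee 8 peach candies.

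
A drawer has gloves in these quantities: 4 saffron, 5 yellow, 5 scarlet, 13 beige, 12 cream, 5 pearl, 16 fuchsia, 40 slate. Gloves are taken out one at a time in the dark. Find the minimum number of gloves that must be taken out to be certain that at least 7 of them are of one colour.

44

Put each drawn glove into a box by colour. The largest draw with every box below 7 takes min(count, 6) from each colour; colours with fewer than 6 contribute all they have.
Σ min(cᵢ, 6) = 4 + 5 + 5 + 6 + 6 + 5 + 6 + 6 = 43.
Draw number 43 + 1 = 44 must push one box to 7.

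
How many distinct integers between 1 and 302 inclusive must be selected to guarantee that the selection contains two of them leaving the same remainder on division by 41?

By pigeonhole, the 41 residue classes mod 41 are the pigeonholes.
With 41 integers one could put 1 in each residue class and have no class reach 2.
The 42nd integer pushes some class to 2, so 41·1 + 1 = 42.

42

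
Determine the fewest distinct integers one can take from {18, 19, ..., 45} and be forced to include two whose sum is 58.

Two chosen integers sum to 58 exactly when both halves of some pair {x, 58−x} with 18 ≤ x ≤ 58−x ≤ 40 are chosen — 11 such pairs.
The remaining 6 elements (those with no distinct partner in range) can never complete a 58-sum, so the worst case takes all of them and one from each pair: 6 + 11 = 17.
The 18th integer has to be the second member of some pair, so 17 + 1 = 18.

18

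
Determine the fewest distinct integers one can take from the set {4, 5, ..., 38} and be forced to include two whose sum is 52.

Two chosen integers sum to 52 exactly when both halves of some pair {x, 52−x} with 14 ≤ x ≤ 52−x ≤ 38 are chosen — 12 such pairs.
The remaining 11 elements (those with no distinct partner in range) can never complete a 52-sum, so the worst case takes all of them and one from each pair: 11 + 12 = 23.
Pigeonhole: the 24th integer has to be the second member of some pair, so 23 + 1 = 24.

24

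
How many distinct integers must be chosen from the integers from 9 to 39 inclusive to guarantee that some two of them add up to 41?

Group the elements by complementary pair {x, 41−x}: {9,32}, {10,31}, {11,30}, …, giving 12 two-element pairs and 7 integers whose partner 41−x falls outside [9,39].
By pigeonhole, treating each of those 19 groups as a pigeonhole, one can pick one integer per group — 19 integers — with no two summing to 41.
The 20th integer lands in an occupied pair, forcing a sum of 41.

20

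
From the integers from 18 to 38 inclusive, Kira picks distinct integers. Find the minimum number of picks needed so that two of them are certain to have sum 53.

Two chosen integers sum to 53 exactly when both halves of some pair {x, 53−x} with 18 ≤ x ≤ 53−x ≤ 35 are chosen — 9 such pairs.
The remaining 3 elements (those with no distinct partner in range) can never complete a 53-sum, so the worst case takes all of them and one from each pair: 3 + 9 = 12.
The 13th integer has to be the second member of some pair, so 12 + 1 = 13.

13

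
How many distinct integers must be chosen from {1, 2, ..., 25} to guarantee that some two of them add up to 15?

Group the elements by complementary pair {x, 15−x}: {1,14}, {2,13}, {3,12}, …, giving 7 two-element pairs and 11 integers whose partner 15−x falls outside [1,25].
By the pigeonhole principle, treating each of those 18 groups as a pigeonhole, one can pick one integer per group — 18 integers — with no two summing to 15.
The 19th integer lands in an occupied pair, forcing a sum of 15.

19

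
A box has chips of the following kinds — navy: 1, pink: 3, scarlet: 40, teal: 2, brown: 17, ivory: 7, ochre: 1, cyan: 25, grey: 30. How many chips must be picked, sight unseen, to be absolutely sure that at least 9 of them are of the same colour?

47

The 9 colours are the holes; the chips drawn are the pigeons.
To avoid 9 of any one colour, the worst case takes at most 8 of each colour, or every chip of a colour that has fewer than 8.
That gives 1 + 3 + 8 + 2 + 8 + 7 + 1 + 8 + 8 = 46 chips with no colour reaching 9.
The next chip forces some colour to 9, so 46 + 1 = 47.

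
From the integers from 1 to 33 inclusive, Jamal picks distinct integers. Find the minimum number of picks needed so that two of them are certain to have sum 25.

22

Two chosen integers sum to 25 exactly when both halves of some pair {x, 25−x} with 1 ≤ x ≤ 25−x ≤ 24 are chosen — 12 such pairs.
The remaining 9 elements (those with no distinct partner in range) can never complete a 25-sum, so the worst case takes all of them and one from each pair: 9 + 12 = 21.
Pigeonhole: the 22nd integer has to be the second member of some pair, so 21 + 1 = 22.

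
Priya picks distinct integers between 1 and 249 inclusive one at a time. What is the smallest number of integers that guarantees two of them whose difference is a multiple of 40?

41

Integers whose pairwise differences are multiples of 40 are exactly those sharing a remainder mod 40. The 40 residue classes mod 40 are the pigeonholes.
With 40 integers one could put 1 in each residue class and have no class reach 2.
The 41st integer pushes some class to 2, so 40·1 + 1 = 41.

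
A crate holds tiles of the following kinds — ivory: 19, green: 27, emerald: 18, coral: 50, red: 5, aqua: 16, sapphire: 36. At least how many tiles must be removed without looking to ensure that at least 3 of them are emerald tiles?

In the worst case for collecting emerald tiles, every non-emerald tile comes out first.
There are 19 + 27 + 50 + 5 + 16 + 36 = 153 non-emerald tiles altogether.
After those, each further tile must be emerald, so 153 + 3 = 156 draws guarantee 3 emerald tiles.

156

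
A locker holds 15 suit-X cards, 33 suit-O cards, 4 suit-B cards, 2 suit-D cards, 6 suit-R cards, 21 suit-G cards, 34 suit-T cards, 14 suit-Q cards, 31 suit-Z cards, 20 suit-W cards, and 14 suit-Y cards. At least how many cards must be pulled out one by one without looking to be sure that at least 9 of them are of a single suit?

77

An adversary could hand out at most 8 cards per suit (suit-B, suit-D, suit-R run out sooner): 8 + 8 + 4 + 2 + 6 + 8 + 8 + 8 + 8 + 8 + 8 = 76 cards and still no suit has 9.
By pigeonhole, one more card lands in a suit already at 8, so 77 draws are enough and 76 are not.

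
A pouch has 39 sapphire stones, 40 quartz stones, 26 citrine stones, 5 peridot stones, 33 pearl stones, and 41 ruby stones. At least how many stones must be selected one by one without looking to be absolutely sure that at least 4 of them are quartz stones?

In the worst case for collecting quartz stones, every non-quartz stone comes out first.
There are 39 + 26 + 5 + 33 + 41 = 144 non-quartz stones altogether.
After those, each further stone must be quartz, so 144 + 4 = 148 draws guarantee 4 quartz stones.

148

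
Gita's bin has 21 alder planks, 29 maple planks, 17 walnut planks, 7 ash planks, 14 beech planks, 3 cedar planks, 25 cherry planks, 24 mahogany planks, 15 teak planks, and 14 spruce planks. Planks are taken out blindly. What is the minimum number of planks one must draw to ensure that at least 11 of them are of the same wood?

The 10 woods are the holes; the planks drawn are the pigeons.
To avoid 11 of any one wood, the worst case takes at most 10 of each wood, or every plank of a wood that has fewer than 10.
That gives 10 + 10 + 10 + 7 + 10 + 3 + 10 + 10 + 10 + 10 = 90 planks with no wood reaching 11.
The next plank forces some wood to 11, so 90 + 1 = 91.

91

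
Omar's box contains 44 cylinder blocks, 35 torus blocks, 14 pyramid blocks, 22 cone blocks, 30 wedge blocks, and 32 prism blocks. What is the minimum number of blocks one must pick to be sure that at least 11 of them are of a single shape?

The 6 shapes are the holes; the blocks drawn are the pigeons.
To avoid 11 of any one shape, the worst case takes at most 10 of each shape.
That gives 10 + 10 + 10 + 10 + 10 + 10 = 60 blocks with no shape reaching 11.
The next block forces some shape to 11, so 60 + 1 = 61.

61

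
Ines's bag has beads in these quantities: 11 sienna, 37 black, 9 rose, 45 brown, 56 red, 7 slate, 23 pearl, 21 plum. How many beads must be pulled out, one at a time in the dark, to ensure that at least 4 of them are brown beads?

168

In the worst case for collecting brown beads, every non-brown bead comes out first.
There are 11 + 37 + 9 + 56 + 7 + 23 + 21 = 164 non-brown beads altogether.
After those, each further bead must be brown, so 164 + 4 = 168 draws guarantee 4 brown beads.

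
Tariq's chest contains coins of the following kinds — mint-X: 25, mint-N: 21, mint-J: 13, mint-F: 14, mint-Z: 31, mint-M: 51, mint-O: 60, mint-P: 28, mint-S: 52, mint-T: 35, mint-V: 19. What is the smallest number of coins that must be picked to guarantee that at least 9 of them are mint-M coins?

In the worst case for collecting mint-M coins, every non-mint-M coin comes out first.
There are 25 + 21 + 13 + 14 + 31 + 60 + 28 + 52 + 35 + 19 = 298 non-mint-M coins altogether.
After those, each further coin must be mint-M, so 298 + 9 = 307 draws guarantee 9 mint-M coins.

307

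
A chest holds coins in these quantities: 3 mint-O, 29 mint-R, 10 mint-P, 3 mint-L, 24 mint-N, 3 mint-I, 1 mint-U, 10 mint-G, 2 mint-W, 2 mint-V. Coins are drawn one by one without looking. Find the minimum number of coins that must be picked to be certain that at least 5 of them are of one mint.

Pigeonhole: put each drawn coin into a box by mint. The largest draw with every box below 5 takes min(count, 4) from each mint; mints with fewer than 4 contribute all they have.
Σ min(cᵢ, 4) = 3 + 4 + 4 + 3 + 4 + 3 + 1 + 4 + 2 + 2 = 30.
Draw number 30 + 1 = 31 must push one box to 5.

31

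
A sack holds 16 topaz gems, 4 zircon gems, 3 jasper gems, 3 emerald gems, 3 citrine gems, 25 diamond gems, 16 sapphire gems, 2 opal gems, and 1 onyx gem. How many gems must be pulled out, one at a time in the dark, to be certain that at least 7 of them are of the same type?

The 9 types are the holes; the gems drawn are the pigeons.
To avoid 7 of any one type, the worst case takes at most 6 of each type, or every gem of a type that has fewer than 6.
That gives 6 + 4 + 3 + 3 + 3 + 6 + 6 + 2 + 1 = 34 gems with no type reaching 7.
The next gem forces some type to 7, so 34 + 1 = 35.

35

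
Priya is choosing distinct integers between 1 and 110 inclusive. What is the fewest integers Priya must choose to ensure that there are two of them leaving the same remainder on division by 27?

28

By the pigeonhole principle, the 27 residue classes mod 27 are the pigeonholes.
With 27 integers one could put 1 in each residue class and have no class reach 2.
The 28th integer pushes some class to 2, so 27·1 + 1 = 28.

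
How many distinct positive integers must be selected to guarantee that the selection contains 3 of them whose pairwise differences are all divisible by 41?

83

Integers whose pairwise differences are multiples of 41 are exactly those sharing a remainder mod 41. The 41 residue classes mod 41 are the pigeonholes.
With 82 integers one could put 2 in each residue class and have no class reach 3.
The 83rd integer pushes some class to 3, so 41·2 + 1 = 83.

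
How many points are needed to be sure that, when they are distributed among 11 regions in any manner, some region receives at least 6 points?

56

With 55 points one could put exactly 5 in each of the 11 regions, and no region would reach 6.
By the pigeonhole principle, one more point must land in a region that already has 5, giving it 6.
So 11 × 5 + 1 = 56 points are required.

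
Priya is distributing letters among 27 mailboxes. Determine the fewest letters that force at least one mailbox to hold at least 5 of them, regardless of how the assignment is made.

With 108 letters one could put exactly 4 in each of the 27 mailboxes, and no mailbox would reach 5.
By pigeonhole, one more letter must land in a mailbox that already has 4, giving it 5.
So 27 × 4 + 1 = 109 letters are required.

109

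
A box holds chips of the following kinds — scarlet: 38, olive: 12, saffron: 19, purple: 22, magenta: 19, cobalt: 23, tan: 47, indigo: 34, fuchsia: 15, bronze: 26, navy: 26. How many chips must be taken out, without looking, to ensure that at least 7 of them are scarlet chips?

In the worst case for collecting scarlet chips, every non-scarlet chip comes out first.
There are 12 + 19 + 22 + 19 + 23 + 47 + 34 + 15 + 26 + 26 = 243 non-scarlet chips altogether.
After those, each further chip must be scarlet, so 243 + 7 = 250 draws guarantee 7 scarlet chips.

250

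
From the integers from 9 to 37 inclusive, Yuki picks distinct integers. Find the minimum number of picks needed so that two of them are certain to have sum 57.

A set avoiding the sum 57 can contain at most one of each pair {x, 57−x}, plus the 11 elements whose complement lies outside the range.
The integers 9, …, 28 (20 of them) are such a set: any two sum to at least 9+10 = 19 and at most 27+28 = 55 < 57.
Any 21st integer completes one of the 9 pairs, so 21 choices force a sum of 57.

21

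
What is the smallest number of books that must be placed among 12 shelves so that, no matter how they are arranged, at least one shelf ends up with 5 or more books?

49

With 48 books one could put exactly 4 in each of the 12 shelves, and no shelf would reach 5.
By pigeonhole, one more book must land in a shelf that already has 4, giving it 5.
So 12 × 4 + 1 = 49 books are required.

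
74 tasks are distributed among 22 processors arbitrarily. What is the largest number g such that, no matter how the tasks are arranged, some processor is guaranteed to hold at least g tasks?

4

By the pigeonhole principle, the 22 processors are the holes and the 74 tasks are the pigeons.
If every processor held at most 3 tasks, the total would be at most 22 × 3 = 66, which is less than 74.
So some processor holds at least ⌈74/22⌉ = 4 tasks.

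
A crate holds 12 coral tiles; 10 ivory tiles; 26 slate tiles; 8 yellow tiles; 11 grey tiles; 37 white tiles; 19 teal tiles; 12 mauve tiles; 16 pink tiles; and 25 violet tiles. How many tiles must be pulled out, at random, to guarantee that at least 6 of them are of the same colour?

Pigeonhole: put each drawn tile into a box by colour. The largest draw with every box below 6 takes min(count, 5) from each colour.
Σ min(cᵢ, 5) = 5 + 5 + 5 + 5 + 5 + 5 + 5 + 5 + 5 + 5 = 50.
Draw number 50 + 1 = 51 must push one box to 6.

51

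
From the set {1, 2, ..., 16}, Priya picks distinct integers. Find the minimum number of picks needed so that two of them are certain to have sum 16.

10

A set avoiding the sum 16 can contain at most one of each pair {x, 16−x}, plus the 2 elements whose complement lies outside the range or equal to its own complement.
The integers 8, …, 16 (9 of them) are such a set: any two sum to at least 8+9 = 17 > 16.
By pigeonhole, any 10th integer completes one of the 7 pairs, so 10 choices force a sum of 16.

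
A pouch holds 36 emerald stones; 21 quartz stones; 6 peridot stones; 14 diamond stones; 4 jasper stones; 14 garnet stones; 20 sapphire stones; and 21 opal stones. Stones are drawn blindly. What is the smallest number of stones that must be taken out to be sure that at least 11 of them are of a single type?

Put each drawn stone into a box by type. The largest draw with every box below 11 takes min(count, 10) from each type; types with fewer than 10 contribute all they have.
Σ min(cᵢ, 10) = 10 + 10 + 6 + 10 + 4 + 10 + 10 + 10 = 70.
Draw number 70 + 1 = 71 must push one box to 11.

71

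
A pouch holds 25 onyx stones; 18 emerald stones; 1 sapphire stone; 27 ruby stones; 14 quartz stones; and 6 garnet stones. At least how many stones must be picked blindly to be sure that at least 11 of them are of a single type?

An adversary could hand out at most 10 stones per type (sapphire, garnet run out sooner): 10 + 10 + 1 + 10 + 10 + 6 = 47 stones and still no type has 11.
One more stone lands in a type already at 10, so 48 draws are enough and 47 are not.

48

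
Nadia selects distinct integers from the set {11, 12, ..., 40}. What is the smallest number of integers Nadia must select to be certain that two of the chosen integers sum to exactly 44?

20

Group the elements by complementary pair {x, 44−x}: {11,33}, {12,32}, {13,31}, …, giving 11 two-element pairs, the single value 22 (it cannot pair with itself since the integers are distinct), and 7 integers whose partner 44−x falls outside [11,40].
Treating each of those 19 groups as a pigeonhole, one can pick one integer per group — 19 integers — with no two summing to 44.
The 20th integer lands in an occupied pair, forcing a sum of 44.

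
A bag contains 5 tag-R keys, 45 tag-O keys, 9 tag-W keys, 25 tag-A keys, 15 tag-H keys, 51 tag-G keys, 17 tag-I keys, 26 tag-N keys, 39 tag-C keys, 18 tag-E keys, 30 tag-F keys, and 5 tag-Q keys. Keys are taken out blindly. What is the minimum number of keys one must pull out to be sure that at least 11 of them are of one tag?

By the pigeonhole principle, put each drawn key into a box by tag. The largest draw with every box below 11 takes min(count, 10) from each tag; tags with fewer than 10 contribute all they have.
Σ min(cᵢ, 10) = 5 + 10 + 9 + 10 + 10 + 10 + 10 + 10 + 10 + 10 + 10 + 5 = 109.
Draw number 109 + 1 = 110 must push one box to 11.

110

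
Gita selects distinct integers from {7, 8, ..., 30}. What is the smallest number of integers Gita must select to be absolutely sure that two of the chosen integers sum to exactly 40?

Two chosen integers sum to 40 exactly when both halves of some pair {x, 40−x} with 10 ≤ x ≤ 40−x ≤ 30 are chosen — 10 such pairs.
The remaining 4 elements (those with no distinct partner in range) can never complete a 40-sum, so the worst case takes all of them and one from each pair: 4 + 10 = 14.
Pigeonhole: the 15th integer has to be the second member of some pair, so 14 + 1 = 15.

15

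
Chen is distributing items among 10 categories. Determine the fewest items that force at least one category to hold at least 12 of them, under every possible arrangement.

With 110 items one could put exactly 11 in each of the 10 categories, and no category would reach 12.
By the pigeonhole principle, one more item must land in a category that already has 11, giving it 12.
So 10 × 11 + 1 = 111 items are required.

111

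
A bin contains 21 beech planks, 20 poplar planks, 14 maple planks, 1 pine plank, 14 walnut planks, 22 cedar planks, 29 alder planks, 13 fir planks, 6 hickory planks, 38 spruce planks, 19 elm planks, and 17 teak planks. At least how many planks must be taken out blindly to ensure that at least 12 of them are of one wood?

118

An adversary could hand out at most 11 planks per wood (pine, hickory run out sooner): 11 + 11 + 11 + 1 + 11 + 11 + 11 + 11 + 6 + 11 + 11 + 11 = 117 planks and still no wood has 12.
By pigeonhole, one more plank lands in a wood already at 11, so 118 draws are enough and 117 are not.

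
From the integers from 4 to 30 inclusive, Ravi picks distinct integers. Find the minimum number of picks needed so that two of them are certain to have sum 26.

Group the elements by complementary pair {x, 26−x}: {4,22}, {5,21}, {6,20}, …, giving 9 two-element pairs, the single value 13 (it cannot pair with itself since the integers are distinct), and 8 integers whose partner 26−x falls outside [4,30].
Treating each of those 18 groups as a pigeonhole, one can pick one integer per group — 18 integers — with no two summing to 26.
The 19th integer lands in an occupied pair, forcing a sum of 26.

19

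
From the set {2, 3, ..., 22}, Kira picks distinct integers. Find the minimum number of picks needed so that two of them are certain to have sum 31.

15

Two chosen integers sum to 31 exactly when both halves of some pair {x, 31−x} with 9 ≤ x ≤ 31−x ≤ 22 are chosen — 7 such pairs.
The remaining 7 elements (those with no distinct partner in range) can never complete a 31-sum, so the worst case takes all of them and one from each pair: 7 + 7 = 14.
By the pigeonhole principle, the 15th integer has to be the second member of some pair, so 14 + 1 = 15.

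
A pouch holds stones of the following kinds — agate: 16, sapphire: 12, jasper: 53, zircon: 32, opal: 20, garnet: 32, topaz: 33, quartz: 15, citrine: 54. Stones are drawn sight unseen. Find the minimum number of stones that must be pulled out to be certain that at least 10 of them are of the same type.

82

Put each drawn stone into a box by type. The largest draw with every box below 10 takes min(count, 9) from each type.
Σ min(cᵢ, 9) = 9 + 9 + 9 + 9 + 9 + 9 + 9 + 9 + 9 = 81.
Draw number 81 + 1 = 82 must push one box to 10.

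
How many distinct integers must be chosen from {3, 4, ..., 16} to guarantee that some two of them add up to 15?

10

A set avoiding the sum 15 can contain at most one of each pair {x, 15−x}, plus the 4 elements whose complement lies outside the range.
The integers 8, …, 16 (9 of them) are such a set: any two sum to at least 8+9 = 17 > 15.
Any 10th integer completes one of the 5 pairs, so 10 choices force a sum of 15.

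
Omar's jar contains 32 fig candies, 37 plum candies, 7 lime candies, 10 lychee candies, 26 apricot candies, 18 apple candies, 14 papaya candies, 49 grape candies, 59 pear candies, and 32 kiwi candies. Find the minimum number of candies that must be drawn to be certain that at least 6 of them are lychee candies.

In the worst case for collecting lychee candies, every non-lychee candy comes out first.
There are 32 + 37 + 7 + 26 + 18 + 14 + 49 + 59 + 32 = 274 non-lychee candies altogether.
After those, each further candy must be lychee, so 274 + 6 = 280 draws guarantee 6 lychee candies.

280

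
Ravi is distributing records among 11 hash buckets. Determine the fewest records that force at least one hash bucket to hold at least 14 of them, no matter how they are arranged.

144

With 143 records one could put exactly 13 in each of the 11 hash buckets, and no hash bucket would reach 14.
By pigeonhole, one more record must land in a hash bucket that already has 13, giving it 14.
So 11 × 13 + 1 = 144 records are required.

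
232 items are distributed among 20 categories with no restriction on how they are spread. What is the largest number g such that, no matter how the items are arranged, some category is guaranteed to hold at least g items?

The 20 categories are the holes and the 232 items are the pigeons.
If every category held at most 11 items, the total would be at most 20 × 11 = 220, which is less than 232.
So some category holds at least ⌈232/20⌉ = 12 items.

12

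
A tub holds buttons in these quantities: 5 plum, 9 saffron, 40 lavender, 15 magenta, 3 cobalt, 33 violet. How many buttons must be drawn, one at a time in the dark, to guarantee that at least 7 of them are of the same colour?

33

An adversary could hand out at most 6 buttons per colour (plum, cobalt run out sooner): 5 + 6 + 6 + 6 + 3 + 6 = 32 buttons and still no colour has 7.
One more button lands in a colour already at 6, so 33 draws are enough and 32 are not.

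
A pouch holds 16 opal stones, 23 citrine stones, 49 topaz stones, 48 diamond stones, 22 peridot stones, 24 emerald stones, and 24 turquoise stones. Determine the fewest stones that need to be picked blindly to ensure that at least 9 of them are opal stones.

In the worst case for collecting opal stones, every non-opal stone comes out first.
There are 23 + 49 + 48 + 22 + 24 + 24 = 190 non-opal stones altogether.
After those, each further stone must be opal, so 190 + 9 = 199 draws guarantee 9 opal stones.

199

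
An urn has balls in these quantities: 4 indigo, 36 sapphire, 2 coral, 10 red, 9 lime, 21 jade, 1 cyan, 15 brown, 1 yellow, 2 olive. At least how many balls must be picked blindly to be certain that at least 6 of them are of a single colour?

36

Pigeonhole: put each drawn ball into a box by colour. The largest draw with every box below 6 takes min(count, 5) from each colour; colours with fewer than 5 contribute all they have.
Σ min(cᵢ, 5) = 4 + 5 + 2 + 5 + 5 + 5 + 1 + 5 + 1 + 2 = 35.
Draw number 35 + 1 = 36 must push one box to 6.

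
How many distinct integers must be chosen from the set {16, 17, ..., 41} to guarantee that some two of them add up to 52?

A set avoiding the sum 52 can contain at most one of each pair {x, 52−x}, plus the 6 elements whose complement lies outside the range or equal to its own complement.
The integers 26, …, 41 (16 of them) are such a set: any two sum to at least 26+27 = 53 > 52.
Any 17th integer completes one of the 10 pairs, so 17 choices force a sum of 52.

17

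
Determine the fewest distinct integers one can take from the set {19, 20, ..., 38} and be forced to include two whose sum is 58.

12

A set avoiding the sum 58 can contain at most one of each pair {x, 58−x}, plus the 2 elements whose complement lies outside the range or equal to its own complement.
The integers 19, …, 29 (11 of them) are such a set: any two sum to at least 19+20 = 39 and at most 28+29 = 57 < 58.
Pigeonhole: any 12th integer completes one of the 9 pairs, so 12 choices force a sum of 58.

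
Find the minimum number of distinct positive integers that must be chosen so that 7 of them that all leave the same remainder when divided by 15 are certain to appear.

By the pigeonhole principle, the 15 residue classes mod 15 are the pigeonholes.
With 90 integers one could put 6 in each residue class and have no class reach 7.
The 91st integer pushes some class to 7, so 15·6 + 1 = 91.

91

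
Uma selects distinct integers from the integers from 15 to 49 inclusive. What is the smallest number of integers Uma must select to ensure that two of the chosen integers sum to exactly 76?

A set avoiding the sum 76 can contain at most one of each pair {x, 76−x}, plus the 13 elements whose complement lies outside the range or equal to its own complement.
The integers 15, …, 38 (24 of them) are such a set: any two sum to at least 15+16 = 31 and at most 37+38 = 75 < 76.
By the pigeonhole principle, any 25th integer completes one of the 11 pairs, so 25 choices force a sum of 76.

25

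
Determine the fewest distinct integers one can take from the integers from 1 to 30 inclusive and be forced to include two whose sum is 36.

Group the elements by complementary pair {x, 36−x}: {6,30}, {7,29}, {8,28}, …, giving 12 two-element pairs; the single value 18 (it cannot pair with itself since the integers are distinct); and 5 integers whose partner 36−x falls outside [1,30].
Treating each of those 18 groups as a pigeonhole, one can pick one integer per group — 18 integers — with no two summing to 36.
The 19th integer lands in an occupied pair, forcing a sum of 36.

19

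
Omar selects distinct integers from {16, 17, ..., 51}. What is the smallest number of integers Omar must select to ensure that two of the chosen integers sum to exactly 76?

24

A set avoiding the sum 76 can contain at most one of each pair {x, 76−x}, plus the 10 elements whose complement lies outside the range or equal to its own complement.
The integers 16, …, 38 (23 of them) are such a set: any two sum to at least 16+17 = 33 and at most 37+38 = 75 < 76.
By pigeonhole, any 24th integer completes one of the 13 pairs, so 24 choices force a sum of 76.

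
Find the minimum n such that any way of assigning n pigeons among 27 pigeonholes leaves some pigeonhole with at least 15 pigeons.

379

With 378 pigeons one could put exactly 14 in each of the 27 pigeonholes, and no pigeonhole would reach 15.
One more pigeon must land in a pigeonhole that already has 14, giving it 15.
So 27 × 14 + 1 = 379 pigeons are required.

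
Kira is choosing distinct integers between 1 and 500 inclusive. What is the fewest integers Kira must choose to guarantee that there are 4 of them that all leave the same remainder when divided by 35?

The 35 residue classes mod 35 are the pigeonholes.
With 105 integers one could put 3 in each residue class and have no class reach 4.
The 106th integer pushes some class to 4, so 35·3 + 1 = 106.

106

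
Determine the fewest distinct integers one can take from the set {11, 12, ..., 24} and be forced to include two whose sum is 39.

Two chosen integers sum to 39 exactly when both halves of some pair {x, 39−x} with 15 ≤ x ≤ 39−x ≤ 24 are chosen — 5 such pairs.
The remaining 4 elements (those with no distinct partner in range) can never complete a 39-sum, so the worst case takes all of them and one from each pair: 4 + 5 = 9.
The 10th integer has to be the second member of some pair, so 9 + 1 = 10.

10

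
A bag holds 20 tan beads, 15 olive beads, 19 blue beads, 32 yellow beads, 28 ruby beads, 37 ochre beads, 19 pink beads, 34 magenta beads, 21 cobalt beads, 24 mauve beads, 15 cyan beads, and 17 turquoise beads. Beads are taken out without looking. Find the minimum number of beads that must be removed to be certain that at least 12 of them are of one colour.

An adversary could hand out at most 11 beads per colour: 11 + 11 + 11 + 11 + 11 + 11 + 11 + 11 + 11 + 11 + 11 + 11 = 132 beads and still no colour has 12.
By pigeonhole, one more bead lands in a colour already at 11, so 133 draws are enough and 132 are not.

133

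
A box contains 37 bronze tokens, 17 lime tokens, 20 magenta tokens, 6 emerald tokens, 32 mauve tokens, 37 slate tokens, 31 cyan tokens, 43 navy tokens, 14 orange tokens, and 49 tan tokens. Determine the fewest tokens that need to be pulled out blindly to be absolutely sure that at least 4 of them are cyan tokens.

259

In the worst case for collecting cyan tokens, every non-cyan token comes out first.
There are 37 + 17 + 20 + 6 + 32 + 37 + 43 + 14 + 49 = 255 non-cyan tokens altogether.
After those, each further token must be cyan, so 255 + 4 = 259 draws guarantee 4 cyan tokens.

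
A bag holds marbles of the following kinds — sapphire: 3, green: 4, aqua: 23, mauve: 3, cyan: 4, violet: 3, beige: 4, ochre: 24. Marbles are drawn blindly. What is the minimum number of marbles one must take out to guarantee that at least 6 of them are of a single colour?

An adversary could hand out at most 5 marbles per colour (6 colours run out sooner): 3 + 4 + 5 + 3 + 4 + 3 + 4 + 5 = 31 marbles and still no colour has 6.
By the pigeonhole principle, one more marble lands in a colour already at 5, so 32 draws are enough and 31 are not.

32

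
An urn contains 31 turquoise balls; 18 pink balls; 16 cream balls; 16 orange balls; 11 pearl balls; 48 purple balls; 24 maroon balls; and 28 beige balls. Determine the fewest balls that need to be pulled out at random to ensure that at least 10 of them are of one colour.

73

Pigeonhole: put each drawn ball into a box by colour. The largest draw with every box below 10 takes min(count, 9) from each colour.
Σ min(cᵢ, 9) = 9 + 9 + 9 + 9 + 9 + 9 + 9 + 9 = 72.
Draw number 72 + 1 = 73 must push one box to 10.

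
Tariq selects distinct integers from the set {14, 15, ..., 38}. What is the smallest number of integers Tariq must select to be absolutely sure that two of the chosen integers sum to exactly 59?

A set avoiding the sum 59 can contain at most one of each pair {x, 59−x}, plus the 7 elements whose complement lies outside the range.
The integers 14, …, 29 (16 of them) are such a set: any two sum to at least 14+15 = 29 and at most 28+29 = 57 < 59.
By the pigeonhole principle, any 17th integer completes one of the 9 pairs, so 17 choices force a sum of 59.

17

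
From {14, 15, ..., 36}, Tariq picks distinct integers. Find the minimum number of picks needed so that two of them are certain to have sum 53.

14

Two chosen integers sum to 53 exactly when both halves of some pair {x, 53−x} with 17 ≤ x ≤ 53−x ≤ 36 are chosen — 10 such pairs.
The remaining 3 elements (those with no distinct partner in range) can never complete a 53-sum, so the worst case takes all of them and one from each pair: 3 + 10 = 13.
The 14th integer has to be the second member of some pair, so 13 + 1 = 14.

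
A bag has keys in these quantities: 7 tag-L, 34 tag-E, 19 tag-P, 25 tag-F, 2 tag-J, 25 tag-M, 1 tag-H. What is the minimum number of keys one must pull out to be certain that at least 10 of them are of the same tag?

An adversary could hand out at most 9 keys per tag (tag-L, tag-J, tag-H run out sooner): 7 + 9 + 9 + 9 + 2 + 9 + 1 = 46 keys and still no tag has 10.
By pigeonhole, one more key lands in a tag already at 9, so 47 draws are enough and 46 are not.

47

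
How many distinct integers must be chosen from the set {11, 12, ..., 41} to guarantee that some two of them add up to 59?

20

A set avoiding the sum 59 can contain at most one of each pair {x, 59−x}, plus the 7 elements whose complement lies outside the range.
The integers 11, …, 29 (19 of them) are such a set: any two sum to at least 11+12 = 23 and at most 28+29 = 57 < 59.
Any 20th integer completes one of the 12 pairs, so 20 choices force a sum of 59.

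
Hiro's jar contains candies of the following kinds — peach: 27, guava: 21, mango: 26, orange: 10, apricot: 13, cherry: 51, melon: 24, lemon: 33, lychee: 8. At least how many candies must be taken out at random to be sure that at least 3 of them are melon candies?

192

In the worst case for collecting melon candies, every non-melon candy comes out first.
There are 27 + 21 + 26 + 10 + 13 + 51 + 33 + 8 = 189 non-melon candies altogether.
After those, each further candy must be melon, so 189 + 3 = 192 draws guarantee 3 melon candies.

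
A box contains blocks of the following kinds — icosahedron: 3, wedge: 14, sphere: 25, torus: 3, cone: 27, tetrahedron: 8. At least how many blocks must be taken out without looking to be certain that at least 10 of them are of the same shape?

Put each drawn block into a box by shape. The largest draw with every box below 10 takes min(count, 9) from each shape; shapes with fewer than 9 contribute all they have.
Σ min(cᵢ, 9) = 3 + 9 + 9 + 3 + 9 + 8 = 41.
Draw number 41 + 1 = 42 must push one box to 10.

42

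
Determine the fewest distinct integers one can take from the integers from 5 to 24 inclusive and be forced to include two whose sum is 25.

Two chosen integers sum to 25 exactly when both halves of some pair {x, 25−x} with 5 ≤ x ≤ 25−x ≤ 20 are chosen — 8 such pairs.
The remaining 4 elements (those with no distinct partner in range) can never complete a 25-sum, so the worst case takes all of them and one from each pair: 4 + 8 = 12.
The 13th integer has to be the second member of some pair, so 12 + 1 = 13.

13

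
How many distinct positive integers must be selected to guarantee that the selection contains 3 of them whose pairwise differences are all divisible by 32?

Integers whose pairwise differences are multiples of 32 are exactly those sharing a remainder mod 32. Pigeonhole: the 32 residue classes mod 32 are the pigeonholes.
With 64 integers one could put 2 in each residue class and have no class reach 3.
The 65th integer pushes some class to 3, so 32·2 + 1 = 65.

65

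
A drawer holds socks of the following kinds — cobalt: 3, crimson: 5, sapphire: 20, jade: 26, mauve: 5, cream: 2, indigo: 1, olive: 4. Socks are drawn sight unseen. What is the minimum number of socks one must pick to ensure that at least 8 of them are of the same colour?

35

An adversary could hand out at most 7 socks per colour (6 colours run out sooner): 3 + 5 + 7 + 7 + 5 + 2 + 1 + 4 = 34 socks and still no colour has 8.
One more sock lands in a colour already at 7, so 35 draws are enough and 34 are not.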